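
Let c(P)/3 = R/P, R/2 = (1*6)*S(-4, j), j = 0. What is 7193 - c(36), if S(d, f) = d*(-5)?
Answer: 7173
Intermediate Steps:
S(d, f) = -5*d
R = 240 (R = 2*((1*6)*(-5*(-4))) = 2*(6*20) = 2*120 = 240)
c(P) = 720/P (c(P) = 3*(240/P) = 720/P)
7193 - c(36) = 7193 - 720/36 = 7193 - 1*20 = 7193 - 20 = 7173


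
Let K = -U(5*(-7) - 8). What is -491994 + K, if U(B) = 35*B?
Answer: -490489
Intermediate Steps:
K = 1505 (K = -35*(5*(-7) - 8) = -35*(-35 - 8) = -35*(-43) = -1*(-1505) = 1505)
-491994 + K = -491994 + 1505 = -490489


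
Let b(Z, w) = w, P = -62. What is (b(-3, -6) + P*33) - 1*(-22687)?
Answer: 20635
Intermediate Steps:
(b(-3, -6) + P*33) - 1*(-22687) = (-6 - 62*33) - 1*(-22687) = (-6 - 2046) + 22687 = -2052 + 22687 = 20635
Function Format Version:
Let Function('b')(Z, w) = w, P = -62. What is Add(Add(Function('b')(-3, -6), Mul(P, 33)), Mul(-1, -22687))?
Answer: 20635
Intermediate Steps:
Add(Add(Function('b')(-3, -6), Mul(P, 33)), Mul(-1, -22687)) = Add(Add(-6, Mul(-62, 33)), Mul(-1, -22687)) = Add(Add(-6, -2046), 22687) = Add(-2052, 22687) = 20635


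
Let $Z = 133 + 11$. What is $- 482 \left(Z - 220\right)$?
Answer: $36632$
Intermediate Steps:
$Z = 144$
$- 482 \left(Z - 220\right) = - 482 \left(144 - 220\right) = \left(-482\right) \left(-76\right) = 36632$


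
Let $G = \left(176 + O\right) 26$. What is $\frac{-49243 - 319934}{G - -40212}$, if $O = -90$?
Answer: $- \frac{369177}{42448} \approx -8.6972$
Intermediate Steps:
$G = 2236$ ($G = \left(176 - 90\right) 26 = 86 \cdot 26 = 2236$)
$\frac{-49243 - 319934}{G - -40212} = \frac{-49243 - 319934}{2236 - -40212} = - \frac{369177}{2236 + 40212} = - \frac{369177}{42448}$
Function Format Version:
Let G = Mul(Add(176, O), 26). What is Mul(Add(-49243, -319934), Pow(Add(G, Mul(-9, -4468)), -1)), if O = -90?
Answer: Rational(-369177, 42448) ≈ -8.6972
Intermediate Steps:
G = 2236 (G = Mul(Add(176, -90), 26) = Mul(86, 26) = 2236)
Mul(Add(-49243, -319934), Pow(Add(G, Mul(-9, -4468)), -1)) = Mul(Add(-49243, -319934), Pow(Add(2236, Mul(-9, -4468)), -1)) = Mul(-369177, Pow(Add(2236, 40212), -1)) = Mul(-369177, Pow(42448, -1)) = Mul(-369177, Rational(1, 42448)) = Rational(-369177, 42448)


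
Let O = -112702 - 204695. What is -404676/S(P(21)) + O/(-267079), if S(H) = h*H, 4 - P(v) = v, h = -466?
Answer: -52783021185/1057899919 ≈ -49.894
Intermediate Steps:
P(v) = 4 - v
O = -317397
S(H) = -466*H
-404676/S(P(21)) + O/(-267079) = -404676*(-1/(466*(4 - 1*21))) - 317397/(-267079) = -404676*(-1/(466*(4 - 21))) - 317397*(-1/267079) = -404676/((-466*(-17))) + 317397/267079 = -404676/7922 + 317397/267079 = -404676*1/7922 + 317397/267079 = -202338/3961 + 317397/267079 = -52783021185/1057899919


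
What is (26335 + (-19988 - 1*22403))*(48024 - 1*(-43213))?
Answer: -1464901272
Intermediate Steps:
(26335 + (-19988 - 1*22403))*(48024 - 1*(-43213)) = (26335 + (-19988 - 22403))*(48024 + 43213) = (26335 - 42391)*91237 = -16056*91237 = -1464901272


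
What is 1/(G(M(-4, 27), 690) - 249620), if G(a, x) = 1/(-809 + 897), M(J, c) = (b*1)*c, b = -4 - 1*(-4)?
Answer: -88/21966559 ≈ -4.0061e-6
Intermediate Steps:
b = 0 (b = -4 + 4 = 0)
M(J, c) = 0 (M(J, c) = (0*1)*c = 0*c = 0)
G(a, x) = 1/88
1/(G(M(-4, 27), 690) - 249620) = 1/(1/88 - 249620) = 1/(-21966559/88) = -88/21966559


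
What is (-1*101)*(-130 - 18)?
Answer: 14948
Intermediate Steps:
(-1*101)*(-130 - 18) = -101*(-148) = 14948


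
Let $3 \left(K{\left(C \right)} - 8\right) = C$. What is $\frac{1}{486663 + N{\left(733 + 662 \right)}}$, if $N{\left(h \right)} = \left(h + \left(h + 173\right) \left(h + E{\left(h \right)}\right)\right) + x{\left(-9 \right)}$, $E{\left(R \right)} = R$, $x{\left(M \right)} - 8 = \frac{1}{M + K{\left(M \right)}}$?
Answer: $\frac{4}{19451143} \approx 2.0564 \cdot 10^{-7}$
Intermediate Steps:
$K{\left(C \right)} = 8 + \frac{C}{3}$
$x{\left(M \right)} = 8 + \frac{1}{8 + \frac{4 M}{3}}$ ($x{\left(M \right)} = 8 + \frac{1}{M + \left(8 + \frac{M}{3}\right)} = 8 + \frac{1}{8 + \frac{4 M}{3}}$)
$N{\left(h \right)} = \frac{31}{4} + h + 2 h \left(173 + h\right)$ ($N{\left(h \right)} = \left(h + \left(h + 173\right) \left(h + h\right)\right) + \frac{195 + 32 \left(-9\right)}{4 \left(6 - 9\right)} = \left(h + \left(173 + h\right) 2 h\right) + \frac{195 - 288}{4 \left(-3\right)} = \left(h + 2 h \left(173 + h\right)\right) + \frac{1}{4} \left(- \frac{1}{3}\right) \left(-93\right) = \left(h + 2 h \left(173 + h\right)\right) + \frac{31}{4} = \frac{31}{4} + h + 2 h \left(173 + h\right)$)
$\frac{1}{486663 + N{\left(733 + 662 \right)}} = \frac{1}{486663 + \left(\frac{31}{4} + 2 \left(733 + 662\right)^{2} + 347 \left(733 + 662\right)\right)} = \frac{1}{486663 + \left(\frac{31}{4} + 2 \cdot 1395^{2} + 347 \cdot 1395\right)} = \frac{1}{486663 + \left(\frac{31}{4} + 2 \cdot 1946025 + 484065\right)} = \frac{1}{486663 + \left(\frac{31}{4} + 3892050 + 484065\right)} = \frac{1}{486663 + \frac{17504491}{4}} = \frac{1}{\frac{19451143}{4}} = \frac{4}{19451143}$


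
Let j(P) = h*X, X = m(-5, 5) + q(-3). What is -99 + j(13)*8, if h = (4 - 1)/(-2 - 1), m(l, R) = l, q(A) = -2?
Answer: -43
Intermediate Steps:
h = -1 (h = 3/(-3) = 3*(-⅓) = -1)
X = -7 (X = -5 - 2 = -7)
j(P) = 7 (j(P) = -1*(-7) = 7)
-99 + j(13)*8 = -99 + 7*8 = -99 + 56 = -43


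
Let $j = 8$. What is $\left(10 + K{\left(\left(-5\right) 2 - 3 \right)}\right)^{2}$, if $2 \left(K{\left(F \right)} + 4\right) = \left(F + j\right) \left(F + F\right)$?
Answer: $5041$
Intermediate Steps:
$K{\left(F \right)} = -4 + F \left(8 + F\right)$ ($K{\left(F \right)} = -4 + \frac{\left(F + 8\right) \left(F + F\right)}{2} = -4 + \frac{\left(8 + F\right) 2 F}{2} = -4 + \frac{2 F \left(8 + F\right)}{2} = -4 + F \left(8 + F\right)$)
$\left(10 + K{\left(\left(-5\right) 2 - 3 \right)}\right)^{2} = \left(10 + \left(-4 + \left(\left(-5\right) 2 - 3\right)^{2} + 8 \left(\left(-5\right) 2 - 3\right)\right)\right)^{2} = \left(10 + \left(-4 + \left(-10 - 3\right)^{2} + 8 \left(-10 - 3\right)\right)\right)^{2} = \left(10 + \left(-4 + \left(-13\right)^{2} + 8 \left(-13\right)\right)\right)^{2} = \left(10 - -61\right)^{2} = \left(10 + 61\right)^{2} = 71^{2} = 5041$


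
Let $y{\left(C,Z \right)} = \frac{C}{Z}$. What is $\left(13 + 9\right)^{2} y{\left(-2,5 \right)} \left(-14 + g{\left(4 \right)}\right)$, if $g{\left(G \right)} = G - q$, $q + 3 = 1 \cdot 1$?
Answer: $\frac{7744}{5} \approx 1548.8$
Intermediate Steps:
$q = -2$ ($q = -3 + 1 \cdot 1 = -3 + 1 = -2$)
$g{\left(G \right)} = 2 + G$ ($g{\left(G \right)} = G - -2 = G + 2 = 2 + G$)
$\left(13 + 9\right)^{2} y{\left(-2,5 \right)} \left(-14 + g{\left(4 \right)}\right) = \left(13 + 9\right)^{2} - \frac{2}{5} \left(-14 + \left(2 + 4\right)\right) = 22^{2} \left(-2\right) \frac{1}{5} \left(-14 + 6\right) = 484 \left(\left(- \frac{2}{5}\right) \left(-8\right)\right) = 484 \cdot \frac{16}{5} = \frac{7744}{5}$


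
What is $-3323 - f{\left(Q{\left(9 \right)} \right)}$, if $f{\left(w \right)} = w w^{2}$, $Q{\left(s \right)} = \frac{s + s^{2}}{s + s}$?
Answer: $-3448$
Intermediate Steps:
$Q{\left(s \right)} = \frac{s + s^{2}}{2 s}$
$f{\left(w \right)} = w^{3}$
$-3323 - f{\left(Q{\left(9 \right)} \right)} = -3323 - \left(\frac{1}{2} + \frac{1}{2} \cdot 9\right)^{3} = -3323 - \left(\frac{1}{2} + \frac{9}{2}\right)^{3} = -3323 - 5^{3} = -3323 - 125 = -3448$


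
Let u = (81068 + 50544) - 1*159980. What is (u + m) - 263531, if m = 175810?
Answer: -116089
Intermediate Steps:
u = -28368 (u = 131612 - 159980 = -28368)
(u + m) - 263531 = (-28368 + 175810) - 263531 = 147442 - 263531 = -116089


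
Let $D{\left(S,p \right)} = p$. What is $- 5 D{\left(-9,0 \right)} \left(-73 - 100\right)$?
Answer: $0$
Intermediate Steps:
$- 5 D{\left(-9,0 \right)} \left(-73 - 100\right) = \left(-5\right) 0 \left(-73 - 100\right) = 0 \left(-173\right) = 0$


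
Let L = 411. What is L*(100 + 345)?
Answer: 182895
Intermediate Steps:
L*(100 + 345) = 411*(100 + 345) = 411*445 = 182895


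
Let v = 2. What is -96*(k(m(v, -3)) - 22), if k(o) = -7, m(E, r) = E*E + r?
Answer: 2784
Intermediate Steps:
m(E, r) = r + E**2 (m(E, r) = E**2 + r = r + E**2)
-96*(k(m(v, -3)) - 22) = -96*(-7 - 22) = -96*(-29) = 2784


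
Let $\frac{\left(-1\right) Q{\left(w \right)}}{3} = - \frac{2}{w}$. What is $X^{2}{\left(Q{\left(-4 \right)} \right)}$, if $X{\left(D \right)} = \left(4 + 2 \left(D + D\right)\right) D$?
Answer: $9$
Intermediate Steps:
$Q{\left(w \right)} = \frac{6}{w}$ ($Q{\left(w \right)} = - 3 \left(- \frac{2}{w}\right) = \frac{6}{w}$)
$X{\left(D \right)} = D \left(4 + 4 D\right)$ ($X{\left(D \right)} = \left(4 + 2 \cdot 2 D\right) D = \left(4 + 4 D\right) D = D \left(4 + 4 D\right)$)
$X^{2}{\left(Q{\left(-4 \right)} \right)} = \left(4 \frac{6}{-4} \left(1 + \frac{6}{-4}\right)\right)^{2} = \left(4 \cdot 6 \left(- \frac{1}{4}\right) \left(1 + 6 \left(- \frac{1}{4}\right)\right)\right)^{2} = \left(4 \left(- \frac{3}{2}\right) \left(1 - \frac{3}{2}\right)\right)^{2} = \left(4 \left(- \frac{3}{2}\right) \left(- \frac{1}{2}\right)\right)^{2} = 3^{2} = 9$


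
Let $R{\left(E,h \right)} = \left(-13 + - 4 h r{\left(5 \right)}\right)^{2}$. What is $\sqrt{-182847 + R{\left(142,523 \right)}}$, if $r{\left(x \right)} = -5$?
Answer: $\sqrt{108956962} \approx 10438.0$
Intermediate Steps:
$R{\left(E,h \right)} = \left(-13 + 20 h\right)^{2}$ ($R{\left(E,h \right)} = \left(-13 + - 4 h \left(-5\right)\right)^{2} = \left(-13 + 20 h\right)^{2}$)
$\sqrt{-182847 + R{\left(142,523 \right)}} = \sqrt{-182847 + \left(13 - 10460\right)^{2}} = \sqrt{-182847 + \left(-10447\right)^{2}} = \sqrt{-182847 + 109139809} = \sqrt{108956962}$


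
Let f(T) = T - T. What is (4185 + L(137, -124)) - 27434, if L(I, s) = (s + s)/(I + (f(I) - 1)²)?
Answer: -1604305/69 ≈ -23251.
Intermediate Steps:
f(T) = 0
L(I, s) = 2*s/(1 + I) (L(I, s) = (s + s)/(I + (0 - 1)²) = (2*s)/(I + (-1)²) = (2*s)/(I + 1) = (2*s)/(1 + I) = 2*s/(1 + I))
(4185 + L(137, -124)) - 27434 = (4185 + 2*(-124)/(1 + 137)) - 27434 = (4185 + 2*(-124)/138) - 27434 = (4185 + 2*(-124)*(1/138)) - 27434 = (4185 - 124/69) - 27434 = 288641/69 - 27434 = -1604305/69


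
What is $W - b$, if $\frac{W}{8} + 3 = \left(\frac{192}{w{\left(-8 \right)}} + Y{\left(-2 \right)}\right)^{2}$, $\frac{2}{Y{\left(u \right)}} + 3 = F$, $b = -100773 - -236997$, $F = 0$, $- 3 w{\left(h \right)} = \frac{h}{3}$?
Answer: $\frac{2112296}{9} \approx 2.347 \cdot 10^{5}$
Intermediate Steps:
$w{\left(h \right)} = - \frac{h}{9}$ ($w{\left(h \right)} = - \frac{h \frac{1}{3}}{3} = - \frac{\frac{1}{3} h}{3} = - \frac{h}{9}$)
$b = 136224$ ($b = -100773 + 236997 = 136224$)
$Y{\left(u \right)} = - \frac{2}{3}$ ($Y{\left(u \right)} = \frac{2}{-3 + 0} = \frac{2}{-3} = 2 \left(- \frac{1}{3}\right) = - \frac{2}{3}$)
$W = \frac{3338312}{9}$ ($W = -24 + 8 \left(\frac{192}{\left(- \frac{1}{9}\right) \left(-8\right)} - \frac{2}{3}\right)^{2} = -24 + 8 \left(\frac{192}{\frac{8}{9}} - \frac{2}{3}\right)^{2} = -24 + 8 \left(192 \cdot \frac{9}{8} - \frac{2}{3}\right)^{2} = -24 + 8 \left(216 - \frac{2}{3}\right)^{2} = -24 + 8 \left(\frac{646}{3}\right)^{2} = -24 + 8 \cdot \frac{417316}{9} = -24 + \frac{3338528}{9} = \frac{3338312}{9} \approx 3.7092 \cdot 10^{5}$)
$W - b = \frac{3338312}{9} - 136224 = \frac{2112296}{9}$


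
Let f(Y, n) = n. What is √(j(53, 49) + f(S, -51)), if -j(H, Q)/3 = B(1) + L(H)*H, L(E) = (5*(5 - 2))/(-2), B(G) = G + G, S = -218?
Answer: √4542/2 ≈ 33.697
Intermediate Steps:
B(G) = 2*G
L(E) = -15/2 (L(E) = (5*3)*(-½) = 15*(-½) = -15/2)
j(H, Q) = -6 + 45*H/2 (j(H, Q) = -3*(2*1 - 15*H/2) = -3*(2 - 15*H/2) = -6 + 45*H/2)
√(j(53, 49) + f(S, -51)) = √((-6 + (45/2)*53) - 51) = √((-6 + 2385/2) - 51) = √(2373/2 - 51) = √(2271/2) = √4542/2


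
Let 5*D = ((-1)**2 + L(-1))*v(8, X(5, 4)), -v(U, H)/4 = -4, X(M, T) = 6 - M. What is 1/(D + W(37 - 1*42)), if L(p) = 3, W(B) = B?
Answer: 5/39 ≈ 0.12821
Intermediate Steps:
v(U, H) = 16 (v(U, H) = -4*(-4) = 16)
D = 64/5 (D = (((-1)**2 + 3)*16)/5 = ((1 + 3)*16)/5 = (4*16)/5 = (1/5)*64 = 64/5 ≈ 12.800)
1/(D + W(37 - 1*42)) = 1/(64/5 + (37 - 1*42)) = 1/(64/5 + (37 - 42)) = 1/(64/5 - 5) = 1/(39/5) = 5/39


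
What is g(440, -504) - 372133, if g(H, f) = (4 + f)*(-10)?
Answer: -367133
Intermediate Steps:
g(H, f) = -40 - 10*f
g(440, -504) - 372133 = (-40 - 10*(-504)) - 372133 = (-40 + 5040) - 372133 = 5000 - 372133 = -367133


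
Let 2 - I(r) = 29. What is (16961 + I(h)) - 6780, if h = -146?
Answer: 10154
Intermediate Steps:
I(r) = -27 (I(r) = 2 - 1*29 = 2 - 29 = -27)
(16961 + I(h)) - 6780 = (16961 - 27) - 6780 = 16934 - 6780 = 10154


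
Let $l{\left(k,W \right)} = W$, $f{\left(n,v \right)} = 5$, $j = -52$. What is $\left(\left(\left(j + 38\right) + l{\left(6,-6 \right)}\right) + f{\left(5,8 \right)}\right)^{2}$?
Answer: $225$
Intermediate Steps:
$\left(\left(\left(j + 38\right) + l{\left(6,-6 \right)}\right) + f{\left(5,8 \right)}\right)^{2} = \left(\left(\left(-52 + 38\right) - 6\right) + 5\right)^{2} = \left(\left(-14 - 6\right) + 5\right)^{2} = \left(-20 + 5\right)^{2} = \left(-15\right)^{2} = 225$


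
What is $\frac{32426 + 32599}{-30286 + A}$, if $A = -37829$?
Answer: $- \frac{4335}{4541} \approx -0.95464$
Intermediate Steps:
$\frac{32426 + 32599}{-30286 + A} = \frac{32426 + 32599}{-30286 - 37829} = \frac{65025}{-68115} = 65025 \left(- \frac{1}{68115}\right) = - \frac{4335}{4541}$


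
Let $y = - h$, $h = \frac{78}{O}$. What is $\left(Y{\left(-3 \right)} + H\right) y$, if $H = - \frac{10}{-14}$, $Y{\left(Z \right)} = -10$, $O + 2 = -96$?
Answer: $- \frac{2535}{343} \approx -7.3907$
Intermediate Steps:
$O = -98$ ($O = -2 - 96 = -98$)
$h = - \frac{39}{49}$ ($h = \frac{78}{-98} = 78 \left(- \frac{1}{98}\right) = - \frac{39}{49} \approx -0.79592$)
$H = \frac{5}{7}$ ($H = \left(-10\right) \left(- \frac{1}{14}\right) = \frac{5}{7} \approx 0.71429$)
$y = \frac{39}{49}$ ($y = \left(-1\right) \left(- \frac{39}{49}\right) = \frac{39}{49} \approx 0.79592$)
$\left(Y{\left(-3 \right)} + H\right) y = \left(-10 + \frac{5}{7}\right) \frac{39}{49} = \left(- \frac{65}{7}\right) \frac{39}{49} = - \frac{2535}{343}$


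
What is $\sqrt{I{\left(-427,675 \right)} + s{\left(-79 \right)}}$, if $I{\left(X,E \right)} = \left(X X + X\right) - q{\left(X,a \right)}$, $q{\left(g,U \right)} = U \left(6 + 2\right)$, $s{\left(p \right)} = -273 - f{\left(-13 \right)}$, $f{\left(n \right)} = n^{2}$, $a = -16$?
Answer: $2 \sqrt{45397} \approx 426.13$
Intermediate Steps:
$s{\left(p \right)} = -442$ ($s{\left(p \right)} = -273 - \left(-13\right)^{2} = -273 - 169 = -442$)
$q{\left(g,U \right)} = 8 U$ ($q{\left(g,U \right)} = U 8 = 8 U$)
$I{\left(X,E \right)} = 128 + X + X^{2}$ ($I{\left(X,E \right)} = \left(X X + X\right) - 8 \left(-16\right) = \left(X^{2} + X\right) - -128 = \left(X + X^{2}\right) + 128 = 128 + X + X^{2}$)
$\sqrt{I{\left(-427,675 \right)} + s{\left(-79 \right)}} = \sqrt{\left(128 - 427 + \left(-427\right)^{2}\right) - 442} = \sqrt{\left(128 - 427 + 182329\right) - 442} = \sqrt{182030 - 442} = \sqrt{181588} = 2 \sqrt{45397}$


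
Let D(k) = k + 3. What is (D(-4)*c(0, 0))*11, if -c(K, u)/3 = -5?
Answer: -165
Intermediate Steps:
D(k) = 3 + k
c(K, u) = 15 (c(K, u) = -3*(-5) = 15)
(D(-4)*c(0, 0))*11 = ((3 - 4)*15)*11 = -1*15*11 = -15*11 = -165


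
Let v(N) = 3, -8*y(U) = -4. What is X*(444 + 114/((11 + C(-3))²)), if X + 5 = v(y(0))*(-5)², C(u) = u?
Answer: 499275/16 ≈ 31205.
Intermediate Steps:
y(U) = ½ (y(U) = -⅛*(-4) = ½)
X = 70 (X = -5 + 3*(-5)² = -5 + 3*25 = -5 + 75 = 70)
X*(444 + 114/((11 + C(-3))²)) = 70*(444 + 114/((11 - 3)²)) = 70*(444 + 114/(8²)) = 70*(444 + 114/64) = 70*(444 + 114*(1/64)) = 70*(444 + 57/32) = 70*(14265/32) = 499275/16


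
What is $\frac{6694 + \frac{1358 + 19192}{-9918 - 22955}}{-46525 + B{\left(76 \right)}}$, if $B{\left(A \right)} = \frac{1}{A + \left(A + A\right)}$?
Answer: $- \frac{50167139136}{348706889227} \approx -0.14387$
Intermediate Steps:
$B{\left(A \right)} = \frac{1}{3 A}$ ($B{\left(A \right)} = \frac{1}{A + 2 A} = \frac{1}{3 A}$)
$\frac{6694 + \frac{1358 + 19192}{-9918 - 22955}}{-46525 + B{\left(76 \right)}} = \frac{6694 + \frac{1358 + 19192}{-9918 - 22955}}{-46525 + \frac{1}{3 \cdot 76}} = \frac{6694 + \frac{20550}{-32873}}{-46525 + \frac{1}{3} \cdot \frac{1}{76}} = \frac{6694 + 20550 \left(- \frac{1}{32873}\right)}{-46525 + \frac{1}{228}} = \frac{6694 - \frac{20550}{32873}}{- \frac{10607699}{228}} = \frac{220031312}{32873} \left(- \frac{228}{10607699}\right) = - \frac{50167139136}{348706889227}$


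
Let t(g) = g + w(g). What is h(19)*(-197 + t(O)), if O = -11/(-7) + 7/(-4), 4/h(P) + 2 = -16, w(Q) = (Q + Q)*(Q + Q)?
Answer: 6437/147 ≈ 43.789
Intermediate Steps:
w(Q) = 4*Q**2 (w(Q) = (2*Q)*(2*Q) = 4*Q**2)
h(P) = -2/9 (h(P) = 4/(-2 - 16) = 4/(-18) = 4*(-1/18) = -2/9)
O = -5/28 (O = -11*(-1/7) + 7*(-1/4) = 11/7 - 7/4 = -5/28 ≈ -0.17857)
t(g) = g + 4*g**2
h(19)*(-197 + t(O)) = -2*(-197 - 5*(1 + 4*(-5/28))/28)/9 = -2*(-197 - 5*(1 - 5/7)/28)/9 = -2*(-197 - 5/28*2/7)/9 = -2*(-197 - 5/98)/9 = -2/9*(-19311/98) = 6437/147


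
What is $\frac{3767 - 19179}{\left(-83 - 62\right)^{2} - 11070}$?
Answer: $- \frac{15412}{9955} \approx -1.5482$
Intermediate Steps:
$\frac{3767 - 19179}{\left(-83 - 62\right)^{2} - 11070} = - \frac{15412}{\left(-145\right)^{2} - 11070} = - \frac{15412}{21025 - 11070} = - \frac{15412}{9955}$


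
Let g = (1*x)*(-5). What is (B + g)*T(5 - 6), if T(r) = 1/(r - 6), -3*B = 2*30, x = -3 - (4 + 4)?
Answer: -5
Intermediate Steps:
x = -11 (x = -3 - 1*8 = -3 - 8 = -11)
B = -20 (B = -2*30/3 = -1/3*60 = -20)
g = 55 (g = (1*(-11))*(-5) = -11*(-5) = 55)
T(r) = 1/(-6 + r)
(B + g)*T(5 - 6) = (-20 + 55)/(-6 + (5 - 6)) = 35/(-6 - 1) = 35/(-7) = 35*(-1/7) = -5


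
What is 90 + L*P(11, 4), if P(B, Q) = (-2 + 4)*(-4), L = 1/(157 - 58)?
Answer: 8902/99 ≈ 89.919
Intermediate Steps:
L = 1/99 ≈ 0.010101
P(B, Q) = -8 (P(B, Q) = 2*(-4) = -8)
90 + L*P(11, 4) = 90 + (1/99)*(-8) = 90 - 8/99 = 8902/99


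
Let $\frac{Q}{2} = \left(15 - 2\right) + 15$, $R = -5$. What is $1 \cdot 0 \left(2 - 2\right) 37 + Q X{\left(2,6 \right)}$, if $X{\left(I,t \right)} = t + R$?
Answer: $56$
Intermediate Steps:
$Q = 56$ ($Q = 2 \left(\left(15 - 2\right) + 15\right) = 2 \left(13 + 15\right) = 2 \cdot 28 = 56$)
$X{\left(I,t \right)} = -5 + t$ ($X{\left(I,t \right)} = t - 5 = -5 + t$)
$1 \cdot 0 \left(2 - 2\right) 37 + Q X{\left(2,6 \right)} = 1 \cdot 0 \left(2 - 2\right) 37 + 56 \left(-5 + 6\right) = 0 \left(2 - 2\right) 37 + 56 \cdot 1 = 0 \cdot 0 \cdot 37 + 56 = 0 \cdot 37 + 56 = 0 + 56 = 56$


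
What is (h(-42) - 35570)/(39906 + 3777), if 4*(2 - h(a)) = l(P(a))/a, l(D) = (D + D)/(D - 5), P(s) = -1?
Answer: -17926271/22016232 ≈ -0.81423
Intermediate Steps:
l(D) = 2*D/(-5 + D) (l(D) = (2*D)/(-5 + D) = 2*D/(-5 + D))
h(a) = 2 - 1/(12*a) (h(a) = 2 - 2*(-1)/(-5 - 1)/(4*a) = 2 - 2*(-1)/(-6)/(4*a) = 2 - 2*(-1)*(-⅙)/(4*a) = 2 - 1/(12*a))
(h(-42) - 35570)/(39906 + 3777) = ((2 - 1/12/(-42)) - 35570)/(39906 + 3777) = ((2 - 1/12*(-1/42)) - 35570)/43683 = ((2 + 1/504) - 35570)*(1/43683) = (1009/504 - 35570)*(1/43683) = -17926271/504*1/43683 = -17926271/22016232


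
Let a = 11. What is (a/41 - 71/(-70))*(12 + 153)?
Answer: 121473/574 ≈ 211.63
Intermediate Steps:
(a/41 - 71/(-70))*(12 + 153) = (11/41 - 71/(-70))*(12 + 153) = (11*(1/41) - 71*(-1/70))*165 = (11/41 + 71/70)*165 = (3681/2870)*165 = 121473/574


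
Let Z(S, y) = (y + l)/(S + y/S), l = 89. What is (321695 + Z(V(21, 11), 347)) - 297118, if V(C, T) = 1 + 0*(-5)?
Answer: 2138308/87 ≈ 24578.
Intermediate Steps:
V(C, T) = 1 (V(C, T) = 1 + 0 = 1)
Z(S, y) = (89 + y)/(S + y/S) (Z(S, y) = (y + 89)/(S + y/S) = (89 + y)/(S + y/S))
(321695 + Z(V(21, 11), 347)) - 297118 = (321695 + 1*(89 + 347)/(347 + 1²)) - 297118 = (321695 + 1*436/(347 + 1)) - 297118 = (321695 + 1*436/348) - 297118 = (321695 + 1*(1/348)*436) - 297118 = (321695 + 109/87) - 297118 = 27987574/87 - 297118 = 2138308/87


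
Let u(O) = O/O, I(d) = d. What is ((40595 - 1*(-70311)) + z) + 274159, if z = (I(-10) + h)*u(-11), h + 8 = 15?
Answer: 385062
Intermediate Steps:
h = 7 (h = -8 + 15 = 7)
u(O) = 1
z = -3 (z = (-10 + 7)*1 = -3*1 = -3)
((40595 - 1*(-70311)) + z) + 274159 = ((40595 - 1*(-70311)) - 3) + 274159 = ((40595 + 70311) - 3) + 274159 = (110906 - 3) + 274159 = 110903 + 274159 = 385062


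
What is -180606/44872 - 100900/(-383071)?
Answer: -409223647/108792164 ≈ -3.7615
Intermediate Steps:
-180606/44872 - 100900/(-383071) = -180606*1/44872 - 100900*(-1/383071) = -90303/22436 + 100900/383071 = -409223647/108792164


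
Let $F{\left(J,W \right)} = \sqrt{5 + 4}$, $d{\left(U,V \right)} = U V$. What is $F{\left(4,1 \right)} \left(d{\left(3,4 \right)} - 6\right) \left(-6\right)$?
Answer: $-108$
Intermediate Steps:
$F{\left(J,W \right)} = 3$ ($F{\left(J,W \right)} = \sqrt{9} = 3$)
$F{\left(4,1 \right)} \left(d{\left(3,4 \right)} - 6\right) \left(-6\right) = 3 \left(3 \cdot 4 - 6\right) \left(-6\right) = 3 \left(12 - 6\right) \left(-6\right) = 3 \cdot 6 \left(-6\right) = 18 \left(-6\right) = -108$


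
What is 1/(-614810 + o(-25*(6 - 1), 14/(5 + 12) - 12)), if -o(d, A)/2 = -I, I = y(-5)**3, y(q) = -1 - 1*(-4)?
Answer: -1/614756 ≈ -1.6267e-6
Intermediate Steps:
y(q) = 3 (y(q) = -1 + 4 = 3)
I = 27 (I = 3**3 = 27)
o(d, A) = 54 (o(d, A) = -(-2)*27 = -2*(-27) = 54)
1/(-614810 + o(-25*(6 - 1), 14/(5 + 12) - 12)) = 1/(-614810 + 54) = 1/(-614756) = -1/614756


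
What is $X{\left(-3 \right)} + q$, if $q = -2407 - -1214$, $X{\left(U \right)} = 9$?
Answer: $-1184$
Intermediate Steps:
$q = -1193$ ($q = -2407 + 1214 = -1193$)
$X{\left(-3 \right)} + q = 9 - 1193 = -1184$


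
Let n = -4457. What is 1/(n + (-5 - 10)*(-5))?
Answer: -1/4382 ≈ -0.00022821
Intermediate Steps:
1/(n + (-5 - 10)*(-5)) = 1/(-4457 + (-5 - 10)*(-5)) = 1/(-4457 - 15*(-5)) = 1/(-4457 + 75) = 1/(-4382) = -1/4382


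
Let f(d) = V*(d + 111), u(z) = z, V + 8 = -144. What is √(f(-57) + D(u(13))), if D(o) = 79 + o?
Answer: 2*I*√2029 ≈ 90.089*I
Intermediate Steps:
V = -152 (V = -8 - 144 = -152)
f(d) = -16872 - 152*d (f(d) = -152*(d + 111) = -152*(111 + d) = -16872 - 152*d)
√(f(-57) + D(u(13))) = √((-16872 - 152*(-57)) + (79 + 13)) = √((-16872 + 8664) + 92) = √(-8208 + 92) = √(-8116) = 2*I*√2029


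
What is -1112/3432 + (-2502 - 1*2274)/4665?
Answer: -899113/667095 ≈ -1.3478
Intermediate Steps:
-1112/3432 + (-2502 - 1*2274)/4665 = -1112*1/3432 + (-2502 - 2274)*(1/4665) = -139/429 - 4776*1/4665 = -139/429 - 1592/1555 = -899113/667095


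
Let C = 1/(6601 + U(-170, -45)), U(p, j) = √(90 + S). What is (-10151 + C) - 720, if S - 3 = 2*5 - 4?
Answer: -473683185241/43573102 - 3*√11/43573102 ≈ -10871.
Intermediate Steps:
S = 9 (S = 3 + (2*5 - 4) = 3 + (10 - 4) = 3 + 6 = 9)
U(p, j) = 3*√11 (U(p, j) = √(90 + 9) = √99 = 3*√11)
C = 1/(6601 + 3*√11) ≈ 0.00015126
(-10151 + C) - 720 = (-10151 + (6601/43573102 - 3*√11/43573102)) - 720 = (-442310551801/43573102 - 3*√11/43573102) - 720 = -473683185241/43573102 - 3*√11/43573102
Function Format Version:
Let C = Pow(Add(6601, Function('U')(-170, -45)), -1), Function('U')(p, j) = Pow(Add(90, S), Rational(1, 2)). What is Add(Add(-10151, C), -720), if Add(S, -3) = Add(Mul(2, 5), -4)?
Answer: Add(Rational(-473683185241, 43573102), Mul(Rational(-3, 43573102), Pow(11, Rational(1, 2)))) ≈ -10871.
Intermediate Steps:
S = 9 (S = Add(3, Add(Mul(2, 5), -4)) = Add(3, Add(10, -4)) = Add(3, 6) = 9)
Function('U')(p, j) = Mul(3, Pow(11, Rational(1, 2))) (Function('U')(p, j) = Pow(Add(90, 9), Rational(1, 2)) = Pow(99, Rational(1, 2)) = Mul(3, Pow(11, Rational(1, 2))))
C = Pow(Add(6601, Mul(3, Pow(11, Rational(1, 2)))), -1) ≈ 0.00015126
Add(Add(-10151, C), -720) = Add(Add(-10151, Add(Rational(6601, 43573102), Mul(Rational(-3, 43573102), Pow(11, Rational(1, 2))))), -720) = Add(Add(Rational(-442310551801, 43573102), Mul(Rational(-3, 43573102), Pow(11, Rational(1, 2)))), -720) = Add(Rational(-473683185241, 43573102), Mul(Rational(-3, 43573102), Pow(11, Rational(1, 2))))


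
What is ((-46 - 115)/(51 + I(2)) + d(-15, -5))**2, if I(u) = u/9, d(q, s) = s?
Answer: 14092516/212521 ≈ 66.311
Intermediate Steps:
I(u) = u/9 (I(u) = u*(1/9) = u/9)
((-46 - 115)/(51 + I(2)) + d(-15, -5))**2 = ((-46 - 115)/(51 + (1/9)*2) - 5)**2 = (-161/(51 + 2/9) - 5)**2 = (-161/461/9 - 5)**2 = (-161*9/461 - 5)**2 = (-1449/461 - 5)**2 = (-3754/461)**2 = 14092516/212521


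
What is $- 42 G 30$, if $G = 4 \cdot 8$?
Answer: $-40320$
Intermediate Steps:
$G = 32$
$- 42 G 30 = \left(-42\right) 32 \cdot 30 = \left(-1344\right) 30 = -40320$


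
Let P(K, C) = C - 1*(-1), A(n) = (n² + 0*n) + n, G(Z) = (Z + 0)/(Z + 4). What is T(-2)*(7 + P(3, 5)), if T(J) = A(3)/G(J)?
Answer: -156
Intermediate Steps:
G(Z) = Z/(4 + Z)
A(n) = n + n² (A(n) = (n² + 0) + n = n² + n = n + n²)
T(J) = 12*(4 + J)/J (T(J) = (3*(1 + 3))/((J/(4 + J))) = (3*4)*((4 + J)/J) = 12*((4 + J)/J) = 12*(4 + J)/J)
P(K, C) = 1 + C (P(K, C) = C + 1 = 1 + C)
T(-2)*(7 + P(3, 5)) = (12 + 48/(-2))*(7 + (1 + 5)) = (12 + 48*(-½))*(7 + 6) = (12 - 24)*13 = -12*13 = -156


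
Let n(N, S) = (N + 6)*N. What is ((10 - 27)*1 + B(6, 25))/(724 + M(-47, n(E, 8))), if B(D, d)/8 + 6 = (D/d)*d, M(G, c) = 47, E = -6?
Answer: -17/771 ≈ -0.022049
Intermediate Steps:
n(N, S) = N*(6 + N) (n(N, S) = (6 + N)*N = N*(6 + N))
B(D, d) = -48 + 8*D (B(D, d) = -48 + 8*((D/d)*d) = -48 + 8*D)
((10 - 27)*1 + B(6, 25))/(724 + M(-47, n(E, 8))) = ((10 - 27)*1 + (-48 + 8*6))/(724 + 47) = (-17*1 + (-48 + 48))/771 = (-17 + 0)*(1/771) = -17*1/771 = -17/771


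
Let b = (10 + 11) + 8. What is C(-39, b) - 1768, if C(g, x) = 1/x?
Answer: -51271/29 ≈ -1768.0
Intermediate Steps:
b = 29 (b = 21 + 8 = 29)
C(-39, b) - 1768 = 1/29 - 1768 = -51271/29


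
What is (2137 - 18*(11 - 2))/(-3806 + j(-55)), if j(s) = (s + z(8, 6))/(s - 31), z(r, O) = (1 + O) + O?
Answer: -84925/163637 ≈ -0.51898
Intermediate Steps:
z(r, O) = 1 + 2*O
j(s) = (13 + s)/(-31 + s) (j(s) = (s + (1 + 2*6))/(s - 31) = (s + (1 + 12))/(-31 + s) = (s + 13)/(-31 + s) = (13 + s)/(-31 + s))
(2137 - 18*(11 - 2))/(-3806 + j(-55)) = (2137 - 18*(11 - 2))/(-3806 + (13 - 55)/(-31 - 55)) = (2137 - 18*9)/(-3806 - 42/(-86)) = (2137 - 162)/(-3806 - 1/86*(-42)) = 1975/(-3806 + 21/43) = 1975/(-163637/43) = 1975*(-43/163637) = -84925/163637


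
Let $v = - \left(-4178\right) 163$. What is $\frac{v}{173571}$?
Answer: $\frac{681014}{173571} \approx 3.9235$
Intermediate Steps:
$v = 681014$ ($v = \left(-1\right) \left(-681014\right) = 681014$)
$\frac{v}{173571} = \frac{681014}{173571}$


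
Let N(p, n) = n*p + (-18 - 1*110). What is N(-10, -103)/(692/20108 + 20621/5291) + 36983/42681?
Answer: 46719947394712/202884346905 ≈ 230.28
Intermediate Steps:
N(p, n) = -128 + n*p (N(p, n) = n*p + (-18 - 110) = n*p - 128 = -128 + n*p)
N(-10, -103)/(692/20108 + 20621/5291) + 36983/42681 = (-128 - 103*(-10))/(692/20108 + 20621/5291) + 36983/42681 = (-128 + 1030)/(692*(1/20108) + 20621*(1/5291)) + 36983*(1/42681) = 902/(173/5027 + 20621/5291) + 36983/42681 = 902/(9507010/2417987) + 36983/42681 = 902*(2417987/9507010) + 36983/42681 = 1090512137/4753505 + 36983/42681 = 46719947394712/202884346905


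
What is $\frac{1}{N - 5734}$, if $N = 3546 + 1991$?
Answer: $- \frac{1}{197} \approx -0.0050761$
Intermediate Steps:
$N = 5537$
$\frac{1}{N - 5734} = \frac{1}{5537 - 5734} = \frac{1}{-197} = - \frac{1}{197}$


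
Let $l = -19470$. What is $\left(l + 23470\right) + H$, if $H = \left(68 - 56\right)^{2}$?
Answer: $4144$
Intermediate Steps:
$H = 144$ ($H = 12^{2} = 144$)
$\left(l + 23470\right) + H = \left(-19470 + 23470\right) + 144 = 4000 + 144 = 4144$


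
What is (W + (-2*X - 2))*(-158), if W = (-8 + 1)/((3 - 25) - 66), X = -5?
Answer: -56169/44 ≈ -1276.6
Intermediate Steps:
W = 7/88 (W = -7/(-22 - 66) = -7/(-88) = -7*(-1/88) = 7/88 ≈ 0.079545)
(W + (-2*X - 2))*(-158) = (7/88 + (-2*(-5) - 2))*(-158) = (7/88 + (10 - 2))*(-158) = (7/88 + 8)*(-158) = (711/88)*(-158) = -56169/44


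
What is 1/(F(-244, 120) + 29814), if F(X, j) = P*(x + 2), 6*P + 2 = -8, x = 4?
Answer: 1/29804 ≈ 3.3553e-5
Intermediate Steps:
P = -5/3 (P = -⅓ + (⅙)*(-8) = -⅓ - 4/3 = -5/3 ≈ -1.6667)
F(X, j) = -10 (F(X, j) = -5*(4 + 2)/3 = -5/3*6 = -10)
1/(F(-244, 120) + 29814) = 1/(-10 + 29814) = 1/29804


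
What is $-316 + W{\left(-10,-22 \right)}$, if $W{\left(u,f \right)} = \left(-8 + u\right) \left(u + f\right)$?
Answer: $260$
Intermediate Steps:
$W{\left(u,f \right)} = \left(-8 + u\right) \left(f + u\right)$
$-316 + W{\left(-10,-22 \right)} = -316 - \left(-476 - 100\right) = -316 + \left(100 + 176 + 80 + 220\right) = -316 + 576 = 260$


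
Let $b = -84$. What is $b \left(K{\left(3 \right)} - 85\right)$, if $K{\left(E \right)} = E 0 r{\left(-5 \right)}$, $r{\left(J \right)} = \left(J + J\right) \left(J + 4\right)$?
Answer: $7140$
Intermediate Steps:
$r{\left(J \right)} = 2 J \left(4 + J\right)$
$K{\left(E \right)} = 0$ ($K{\left(E \right)} = E 0 \cdot 2 \left(-5\right) \left(4 - 5\right) = 0 \cdot 2 \left(-5\right) \left(-1\right) = 0 \cdot 10 = 0$)
$b \left(K{\left(3 \right)} - 85\right) = - 84 \left(0 - 85\right) = \left(-84\right) \left(-85\right) = 7140$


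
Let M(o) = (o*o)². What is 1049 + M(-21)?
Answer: 195530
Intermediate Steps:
M(o) = o⁴ (M(o) = (o²)² = o⁴)
1049 + M(-21) = 1049 + (-21)⁴ = 1049 + 194481 = 195530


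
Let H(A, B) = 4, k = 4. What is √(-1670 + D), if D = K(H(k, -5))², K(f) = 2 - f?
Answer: 7*I*√34 ≈ 40.817*I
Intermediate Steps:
D = 4 (D = (2 - 1*4)² = (2 - 4)² = (-2)² = 4)
√(-1670 + D) = √(-1670 + 4) = √(-1666) = 7*I*√34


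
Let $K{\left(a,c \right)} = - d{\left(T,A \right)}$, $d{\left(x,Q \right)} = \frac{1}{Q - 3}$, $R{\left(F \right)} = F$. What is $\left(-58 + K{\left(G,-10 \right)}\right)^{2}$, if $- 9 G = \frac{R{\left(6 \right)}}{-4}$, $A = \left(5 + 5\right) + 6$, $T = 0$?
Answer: $\frac{570025}{169} \approx 3372.9$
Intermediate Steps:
$A = 16$ ($A = 10 + 6 = 16$)
$G = \frac{1}{6}$ ($G = - \frac{6 \frac{1}{-4}}{9} = - \frac{6 \left(- \frac{1}{4}\right)}{9} = \left(- \frac{1}{9}\right) \left(- \frac{3}{2}\right) = \frac{1}{6} \approx 0.16667$)
$d{\left(x,Q \right)} = \frac{1}{-3 + Q}$
$K{\left(a,c \right)} = - \frac{1}{13}$ ($K{\left(a,c \right)} = - \frac{1}{-3 + 16} = - \frac{1}{13}$)
$\left(-58 + K{\left(G,-10 \right)}\right)^{2} = \left(-58 - \frac{1}{13}\right)^{2} = \left(- \frac{755}{13}\right)^{2} = \frac{570025}{169}$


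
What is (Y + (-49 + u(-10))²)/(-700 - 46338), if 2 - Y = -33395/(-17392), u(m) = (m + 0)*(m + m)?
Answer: -396556381/818084896 ≈ -0.48474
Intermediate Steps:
u(m) = 2*m² (u(m) = m*(2*m) = 2*m²)
Y = 1389/17392 (Y = 2 - (-33395)/(-17392) = 2 - (-33395)*(-1)/17392 = 2 - 1*33395/17392 = 2 - 33395/17392 = 1389/17392 ≈ 0.079864)
(Y + (-49 + u(-10))²)/(-700 - 46338) = (1389/17392 + (-49 + 2*(-10)²)²)/(-700 - 46338) = (1389/17392 + (-49 + 2*100)²)/(-47038) = (1389/17392 + (-49 + 200)²)*(-1/47038) = (1389/17392 + 151²)*(-1/47038) = (1389/17392 + 22801)*(-1/47038) = (396556381/17392)*(-1/47038) = -396556381/818084896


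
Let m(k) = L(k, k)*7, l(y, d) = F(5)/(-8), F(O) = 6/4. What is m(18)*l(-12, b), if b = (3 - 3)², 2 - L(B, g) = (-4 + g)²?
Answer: 2037/8 ≈ 254.63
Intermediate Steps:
F(O) = 3/2 (F(O) = 6*(¼) = 3/2)
L(B, g) = 2 - (-4 + g)²
b = 0 (b = 0² = 0)
l(y, d) = -3/16 (l(y, d) = (3/2)/(-8) = (3/2)*(-⅛) = -3/16)
m(k) = 14 - 7*(-4 + k)² (m(k) = (2 - (-4 + k)²)*7 = 14 - 7*(-4 + k)²)
m(18)*l(-12, b) = (14 - 7*(-4 + 18)²)*(-3/16) = (14 - 7*14²)*(-3/16) = (14 - 7*196)*(-3/16) = (14 - 1372)*(-3/16) = -1358*(-3/16) = 2037/8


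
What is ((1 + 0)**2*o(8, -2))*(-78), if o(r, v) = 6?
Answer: -468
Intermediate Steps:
((1 + 0)**2*o(8, -2))*(-78) = ((1 + 0)**2*6)*(-78) = (1**2*6)*(-78) = (1*6)*(-78) = 6*(-78) = -468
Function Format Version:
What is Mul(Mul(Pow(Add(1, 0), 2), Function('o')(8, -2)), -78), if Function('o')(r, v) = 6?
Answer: -468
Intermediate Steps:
Mul(Mul(Pow(Add(1, 0), 2), Function('o')(8, -2)), -78) = Mul(Mul(Pow(Add(1, 0), 2), 6), -78) = Mul(Mul(Pow(1, 2), 6), -78) = Mul(Mul(1, 6), -78) = Mul(6, -78) = -468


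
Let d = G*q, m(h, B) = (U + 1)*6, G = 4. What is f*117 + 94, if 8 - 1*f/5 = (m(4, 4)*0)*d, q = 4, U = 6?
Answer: 4774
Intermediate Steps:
m(h, B) = 42 (m(h, B) = (6 + 1)*6 = 7*6 = 42)
d = 16 (d = 4*4 = 16)
f = 40 (f = 40 - 5*42*0*16 = 40 - 0*16 = 40 - 5*0 = 40 + 0 = 40)
f*117 + 94 = 40*117 + 94 = 4680 + 94 = 4774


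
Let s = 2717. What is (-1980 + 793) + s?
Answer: 1530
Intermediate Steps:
(-1980 + 793) + s = (-1980 + 793) + 2717 = -1187 + 2717 = 1530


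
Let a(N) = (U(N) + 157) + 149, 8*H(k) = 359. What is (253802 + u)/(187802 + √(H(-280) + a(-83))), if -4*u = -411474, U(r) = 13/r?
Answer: 44476999672024/23419008326579 - 713341*√38657582/23419008326579 ≈ 1.8990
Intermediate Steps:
H(k) = 359/8 (H(k) = (⅛)*359 = 359/8)
a(N) = 306 + 13/N (a(N) = (13/N + 157) + 149 = (157 + 13/N) + 149 = 306 + 13/N)
u = 205737/2 (u = -¼*(-411474) = 205737/2 ≈ 1.0287e+5)
(253802 + u)/(187802 + √(H(-280) + a(-83))) = (253802 + 205737/2)/(187802 + √(359/8 + (306 + 13/(-83)))) = 713341/(2*(187802 + √(359/8 + (306 + 13*(-1/83))))) = 713341/(2*(187802 + √(359/8 + (306 - 13/83)))) = 713341/(2*(187802 + √(359/8 + 25385/83))) = 713341/(2*(187802 + √(232877/664))) = 713341/(2*(187802 + √38657582/332))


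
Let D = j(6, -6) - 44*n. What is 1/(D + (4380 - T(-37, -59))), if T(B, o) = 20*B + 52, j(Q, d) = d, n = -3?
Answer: 1/5194 ≈ 0.00019253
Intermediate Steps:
T(B, o) = 52 + 20*B
D = 126 (D = -6 - 44*(-3) = -6 + 132 = 126)
1/(D + (4380 - T(-37, -59))) = 1/(126 + (4380 - (52 + 20*(-37)))) = 1/(126 + (4380 - (52 - 740))) = 1/(126 + (4380 - 1*(-688))) = 1/(126 + (4380 + 688)) = 1/(126 + 5068) = 1/5194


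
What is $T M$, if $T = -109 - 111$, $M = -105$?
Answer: $23100$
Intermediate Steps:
$T = -220$ ($T = -109 - 111 = -220$)
$T M = \left(-220\right) \left(-105\right) = 23100$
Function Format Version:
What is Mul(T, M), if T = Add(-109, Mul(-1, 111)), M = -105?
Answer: 23100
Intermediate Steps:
T = -220 (T = Add(-109, -111) = -220)
Mul(T, M) = Mul(-220, -105) = 23100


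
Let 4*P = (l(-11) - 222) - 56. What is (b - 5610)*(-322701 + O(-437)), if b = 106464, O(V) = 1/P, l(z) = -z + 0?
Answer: -2896566246678/89 ≈ -3.2546e+10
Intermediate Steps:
l(z) = -z
P = -267/4 (P = ((-1*(-11) - 222) - 56)/4 = ((11 - 222) - 56)/4 = (-211 - 56)/4 = (¼)*(-267) = -267/4 ≈ -66.750)
O(V) = -4/267 (O(V) = 1/(-267/4) = -4/267)
(b - 5610)*(-322701 + O(-437)) = (106464 - 5610)*(-322701 - 4/267) = 100854*(-86161171/267) = -2896566246678/89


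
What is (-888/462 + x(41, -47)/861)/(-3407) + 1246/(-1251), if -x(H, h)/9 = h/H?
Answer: -549166562827/551680815609 ≈ -0.99544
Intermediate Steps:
x(H, h) = -9*h/H
(-888/462 + x(41, -47)/861)/(-3407) + 1246/(-1251) = (-888/462 - 9*(-47)/41/861)/(-3407) + 1246/(-1251) = (-888*1/462 - 9*(-47)*1/41*(1/861))*(-1/3407) + 1246*(-1/1251) = (-148/77 + (423/41)*(1/861))*(-1/3407) - 1246/1251 = (-148/77 + 141/11767)*(-1/3407) - 1246/1251 = -247237/129437*(-1/3407) - 1246/1251 = 247237/440991859 - 1246/1251 = -549166562827/551680815609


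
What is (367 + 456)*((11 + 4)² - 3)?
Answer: 182706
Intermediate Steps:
(367 + 456)*((11 + 4)² - 3) = 823*(15² - 3) = 823*(225 - 3) = 823*222 = 182706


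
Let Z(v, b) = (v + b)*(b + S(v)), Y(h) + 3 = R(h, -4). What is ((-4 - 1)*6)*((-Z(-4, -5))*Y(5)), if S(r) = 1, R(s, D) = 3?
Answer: 0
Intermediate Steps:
Y(h) = 0 (Y(h) = -3 + 3 = 0)
Z(v, b) = (1 + b)*(b + v) (Z(v, b) = (v + b)*(b + 1) = (b + v)*(1 + b) = (1 + b)*(b + v))
((-4 - 1)*6)*((-Z(-4, -5))*Y(5)) = ((-4 - 1)*6)*(-(-5 - 4 + (-5)**2 - 5*(-4))*0) = (-5*6)*(-(-5 - 4 + 25 + 20)*0) = -30*(-1*36)*0 = -(-1080)*0 = -30*0 = 0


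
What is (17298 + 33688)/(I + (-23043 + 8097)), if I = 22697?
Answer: 50986/7751 ≈ 6.5780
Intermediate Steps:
(17298 + 33688)/(I + (-23043 + 8097)) = (17298 + 33688)/(22697 + (-23043 + 8097)) = 50986/(22697 - 14946) = 50986/7751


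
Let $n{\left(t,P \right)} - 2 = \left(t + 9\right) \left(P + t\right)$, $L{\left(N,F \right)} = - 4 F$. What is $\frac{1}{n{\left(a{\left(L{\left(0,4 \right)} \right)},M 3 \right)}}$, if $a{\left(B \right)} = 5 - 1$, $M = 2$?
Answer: $\frac{1}{132} \approx 0.0075758$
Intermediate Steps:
$a{\left(B \right)} = 4$
$n{\left(t,P \right)} = 2 + \left(9 + t\right) \left(P + t\right)$ ($n{\left(t,P \right)} = 2 + \left(t + 9\right) \left(P + t\right) = 2 + \left(9 + t\right) \left(P + t\right)$)
$\frac{1}{n{\left(a{\left(L{\left(0,4 \right)} \right)},M 3 \right)}} = \frac{1}{2 + 4^{2} + 9 \cdot 2 \cdot 3 + 9 \cdot 4 + 2 \cdot 3 \cdot 4} = \frac{1}{2 + 16 + 9 \cdot 6 + 36 + 6 \cdot 4} = \frac{1}{2 + 16 + 54 + 36 + 24} = \frac{1}{132}$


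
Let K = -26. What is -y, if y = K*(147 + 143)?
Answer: 7540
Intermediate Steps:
y = -7540 (y = -26*(147 + 143) = -26*290 = -7540)
-y = -1*(-7540) = 7540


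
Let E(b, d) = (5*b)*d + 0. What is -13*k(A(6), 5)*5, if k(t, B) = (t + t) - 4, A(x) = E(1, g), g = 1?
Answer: -390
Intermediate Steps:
E(b, d) = 5*b*d (E(b, d) = 5*b*d + 0 = 5*b*d)
A(x) = 5 (A(x) = 5*1*1 = 5)
k(t, B) = -4 + 2*t (k(t, B) = 2*t - 4 = -4 + 2*t)
-13*k(A(6), 5)*5 = -13*(-4 + 2*5)*5 = -13*(-4 + 10)*5 = -13*6*5 = -78*5 = -390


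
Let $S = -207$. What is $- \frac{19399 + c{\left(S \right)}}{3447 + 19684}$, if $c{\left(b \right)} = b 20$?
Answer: $- \frac{15259}{23131} \approx -0.65968$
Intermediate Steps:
$c{\left(b \right)} = 20 b$
$- \frac{19399 + c{\left(S \right)}}{3447 + 19684} = - \frac{19399 + 20 \left(-207\right)}{3447 + 19684} = - \frac{19399 - 4140}{23131} = - \frac{15259}{23131}$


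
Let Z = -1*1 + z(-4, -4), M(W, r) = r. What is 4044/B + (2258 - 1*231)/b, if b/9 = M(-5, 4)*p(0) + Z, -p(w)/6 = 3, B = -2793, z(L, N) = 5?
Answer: -2712113/569772 ≈ -4.7600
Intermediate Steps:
p(w) = -18 (p(w) = -6*3 = -18)
Z = 4 (Z = -1*1 + 5 = -1 + 5 = 4)
b = -612 (b = 9*(4*(-18) + 4) = 9*(-72 + 4) = 9*(-68) = -612)
4044/B + (2258 - 1*231)/b = 4044/(-2793) + (2258 - 1*231)/(-612) = 4044*(-1/2793) + (2258 - 231)*(-1/612) = -1348/931 + 2027*(-1/612) = -1348/931 - 2027/612 = -2712113/569772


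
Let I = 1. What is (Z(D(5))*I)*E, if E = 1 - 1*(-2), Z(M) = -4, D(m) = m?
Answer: -12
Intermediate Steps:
E = 3 (E = 1 + 2 = 3)
(Z(D(5))*I)*E = -4*1*3 = -4*3 = -12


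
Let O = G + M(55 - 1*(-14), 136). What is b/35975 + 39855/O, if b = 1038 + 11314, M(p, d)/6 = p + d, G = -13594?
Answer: -1281063497/444794900 ≈ -2.8801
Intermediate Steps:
M(p, d) = 6*d + 6*p (M(p, d) = 6*(p + d) = 6*(d + p) = 6*d + 6*p)
b = 12352
O = -12364 (O = -13594 + (6*136 + 6*(55 - 1*(-14))) = -13594 + (816 + 6*(55 + 14)) = -13594 + (816 + 6*69) = -13594 + (816 + 414) = -13594 + 1230 = -12364)
b/35975 + 39855/O = 12352/35975 + 39855/(-12364) = 12352*(1/35975) + 39855*(-1/12364) = 12352/35975 - 39855/12364 = -1281063497/444794900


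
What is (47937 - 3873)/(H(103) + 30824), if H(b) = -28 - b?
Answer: 14688/10231 ≈ 1.4356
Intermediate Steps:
(47937 - 3873)/(H(103) + 30824) = (47937 - 3873)/((-28 - 1*103) + 30824) = 44064/((-28 - 103) + 30824) = 44064/(-131 + 30824) = 44064/30693 = 44064*(1/30693) = 14688/10231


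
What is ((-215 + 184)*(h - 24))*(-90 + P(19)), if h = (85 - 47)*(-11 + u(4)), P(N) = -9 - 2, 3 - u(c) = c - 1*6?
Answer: -789012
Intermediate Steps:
u(c) = 9 - c (u(c) = 3 - (c - 1*6) = 3 - (c - 6) = 3 - (-6 + c) = 3 + (6 - c) = 9 - c)
P(N) = -11
h = -228 (h = (85 - 47)*(-11 + (9 - 1*4)) = 38*(-11 + (9 - 4)) = 38*(-11 + 5) = 38*(-6) = -228)
((-215 + 184)*(h - 24))*(-90 + P(19)) = ((-215 + 184)*(-228 - 24))*(-90 - 11) = -31*(-252)*(-101) = 7812*(-101) = -789012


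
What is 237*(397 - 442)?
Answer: -10665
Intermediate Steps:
237*(397 - 442) = 237*(-45) = -10665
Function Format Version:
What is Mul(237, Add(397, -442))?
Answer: -10665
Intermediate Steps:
Mul(237, Add(397, -442)) = Mul(237, -45) = -10665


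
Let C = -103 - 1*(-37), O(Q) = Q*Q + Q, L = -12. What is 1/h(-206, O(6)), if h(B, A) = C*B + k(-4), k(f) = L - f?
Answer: 1/13588 ≈ 7.3594e-5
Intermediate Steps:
O(Q) = Q + Q**2 (O(Q) = Q**2 + Q = Q + Q**2)
k(f) = -12 - f
C = -66 (C = -103 + 37 = -66)
h(B, A) = -8 - 66*B (h(B, A) = -66*B + (-12 - 1*(-4)) = -66*B + (-12 + 4) = -66*B - 8 = -8 - 66*B)
1/h(-206, O(6)) = 1/(-8 - 66*(-206)) = 1/(-8 + 13596) = 1/13588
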